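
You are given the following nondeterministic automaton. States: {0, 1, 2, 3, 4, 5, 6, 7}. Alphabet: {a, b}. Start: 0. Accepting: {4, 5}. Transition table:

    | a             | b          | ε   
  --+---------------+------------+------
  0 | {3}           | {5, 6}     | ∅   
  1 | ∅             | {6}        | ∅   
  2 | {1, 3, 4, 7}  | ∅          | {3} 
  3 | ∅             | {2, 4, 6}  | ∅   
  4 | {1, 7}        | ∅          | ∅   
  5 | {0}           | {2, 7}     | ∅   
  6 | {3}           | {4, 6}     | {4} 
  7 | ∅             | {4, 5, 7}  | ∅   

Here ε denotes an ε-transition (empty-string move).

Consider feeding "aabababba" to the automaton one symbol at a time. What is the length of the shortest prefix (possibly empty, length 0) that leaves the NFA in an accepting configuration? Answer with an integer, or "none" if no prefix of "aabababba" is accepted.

none

Start in {0}.
Read 'a': {0} → {3}.
Read 'a': {3} → ∅.
The set is empty and remains empty for the remaining 7 symbols.
No reachable set along the way intersects F.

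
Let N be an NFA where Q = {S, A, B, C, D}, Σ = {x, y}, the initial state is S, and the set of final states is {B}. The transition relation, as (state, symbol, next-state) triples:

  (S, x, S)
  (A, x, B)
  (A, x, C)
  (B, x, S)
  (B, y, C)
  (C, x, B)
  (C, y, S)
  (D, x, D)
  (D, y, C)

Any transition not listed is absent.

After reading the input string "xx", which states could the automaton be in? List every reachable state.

{S}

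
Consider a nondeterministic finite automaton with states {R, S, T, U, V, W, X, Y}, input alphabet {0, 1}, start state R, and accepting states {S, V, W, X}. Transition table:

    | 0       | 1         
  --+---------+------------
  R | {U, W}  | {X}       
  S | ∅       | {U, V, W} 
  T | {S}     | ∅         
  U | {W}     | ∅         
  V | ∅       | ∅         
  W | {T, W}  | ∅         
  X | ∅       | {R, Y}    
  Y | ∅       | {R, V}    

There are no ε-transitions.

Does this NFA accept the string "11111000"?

Yes

Start in {R}.
Read '1': R→{X}; now {X}.
Read '1': X→{R, Y}; now {R, Y}.
Read '1': R→{X}, Y→{R, V}; now {R, V, X}.
Read '1': R→{X}, V→∅, X→{R, Y}; now {R, X, Y}.
Read '1': R→{X}, X→{R, Y}, Y→{R, V}; now {R, V, X, Y}.
Read '0': R→{U, W}, V→∅, X→∅, Y→∅; now {U, W}.
Read '0': U→{W}, W→{T, W}; now {T, W}.
Read '0': T→{S}, W→{T, W}; now {S, T, W}.
The final set {S, T, W} contains the accepting states S, W.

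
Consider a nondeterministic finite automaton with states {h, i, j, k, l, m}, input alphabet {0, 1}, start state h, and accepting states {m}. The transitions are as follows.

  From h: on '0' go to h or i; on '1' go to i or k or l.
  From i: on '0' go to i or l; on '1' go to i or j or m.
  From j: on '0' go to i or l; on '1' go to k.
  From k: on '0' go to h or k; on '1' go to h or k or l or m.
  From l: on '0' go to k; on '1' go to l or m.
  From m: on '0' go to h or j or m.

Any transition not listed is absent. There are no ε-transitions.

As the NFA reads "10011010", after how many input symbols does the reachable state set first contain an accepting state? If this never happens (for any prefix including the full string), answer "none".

4

Start in {h}.
Read '1': {h} → {i, k, l}.
Read '0': {i, k, l} → {h, i, k, l}.
Read '0': {h, i, k, l} → {h, i, k, l}.
Read '1': {h, i, k, l} → {h, i, j, k, l, m}.
None of the earlier sets intersect F, but {h, i, j, k, l, m} does.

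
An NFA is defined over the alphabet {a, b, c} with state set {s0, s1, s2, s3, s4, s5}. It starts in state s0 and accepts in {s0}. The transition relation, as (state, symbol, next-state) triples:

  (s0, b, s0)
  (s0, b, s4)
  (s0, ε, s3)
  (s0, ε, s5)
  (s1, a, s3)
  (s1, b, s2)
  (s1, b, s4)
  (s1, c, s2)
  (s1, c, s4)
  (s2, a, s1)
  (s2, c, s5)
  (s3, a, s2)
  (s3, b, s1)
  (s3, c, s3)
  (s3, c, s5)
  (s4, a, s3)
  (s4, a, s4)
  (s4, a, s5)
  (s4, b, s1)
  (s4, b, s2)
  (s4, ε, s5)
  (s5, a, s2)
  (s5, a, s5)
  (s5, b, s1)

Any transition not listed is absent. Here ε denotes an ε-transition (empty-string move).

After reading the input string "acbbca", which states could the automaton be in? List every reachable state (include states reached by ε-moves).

{s2, s5}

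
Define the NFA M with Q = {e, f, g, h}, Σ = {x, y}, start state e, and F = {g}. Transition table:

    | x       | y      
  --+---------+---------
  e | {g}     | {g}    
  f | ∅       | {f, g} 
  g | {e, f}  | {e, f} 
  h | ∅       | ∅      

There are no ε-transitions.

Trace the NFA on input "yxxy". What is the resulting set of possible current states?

{e, f}

Start in {e}.
Read 'y': e→{g}; now {g}.
Read 'x': g→{e, f}; now {e, f}.
Read 'x': e→{g}, f→∅; now {g}.
Read 'y': g→{e, f}; now {e, f}.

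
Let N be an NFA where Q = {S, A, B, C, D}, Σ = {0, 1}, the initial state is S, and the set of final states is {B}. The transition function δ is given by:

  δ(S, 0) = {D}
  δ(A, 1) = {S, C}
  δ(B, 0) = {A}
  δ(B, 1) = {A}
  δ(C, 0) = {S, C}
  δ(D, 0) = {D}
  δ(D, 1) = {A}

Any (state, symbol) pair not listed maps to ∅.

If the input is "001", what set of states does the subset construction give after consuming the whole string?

{A}

Start in {S}.
Read '0': {S} → {D}.
Read '0': {D} → {D}.
Read '1': {D} → {A}.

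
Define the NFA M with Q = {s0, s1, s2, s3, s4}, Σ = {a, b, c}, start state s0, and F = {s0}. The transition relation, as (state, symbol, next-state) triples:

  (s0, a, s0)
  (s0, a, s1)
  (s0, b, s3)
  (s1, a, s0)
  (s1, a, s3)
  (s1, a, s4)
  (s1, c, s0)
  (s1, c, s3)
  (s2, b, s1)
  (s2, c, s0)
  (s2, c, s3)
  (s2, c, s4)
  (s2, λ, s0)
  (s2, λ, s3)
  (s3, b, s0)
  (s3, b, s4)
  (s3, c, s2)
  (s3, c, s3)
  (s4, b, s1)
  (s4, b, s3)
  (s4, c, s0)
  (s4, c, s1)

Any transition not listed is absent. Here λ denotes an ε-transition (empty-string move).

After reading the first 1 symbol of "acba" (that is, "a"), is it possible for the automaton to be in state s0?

Start in {s0}.
Read 'a': {s0} → {s0, s1}.
State s0 is in {s0, s1}.

Yes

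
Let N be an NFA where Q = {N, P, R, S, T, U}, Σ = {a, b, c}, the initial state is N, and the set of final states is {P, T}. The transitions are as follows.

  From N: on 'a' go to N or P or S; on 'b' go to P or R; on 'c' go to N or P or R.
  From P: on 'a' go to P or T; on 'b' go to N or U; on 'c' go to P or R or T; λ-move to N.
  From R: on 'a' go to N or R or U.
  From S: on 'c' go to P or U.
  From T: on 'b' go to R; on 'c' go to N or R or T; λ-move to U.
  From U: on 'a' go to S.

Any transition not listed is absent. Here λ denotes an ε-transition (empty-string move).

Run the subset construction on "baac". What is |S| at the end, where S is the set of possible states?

5

Start in {N}.
Read 'b': N→{P, R}; union {P, R}; ε-closure = {N, P, R}.
Read 'a': N→{N, P, S}, P→{P, T}, R→{N, R, U}; now {N, P, R, S, T, U}.
Read 'a': N→{N, P, S}, P→{P, T}, R→{N, R, U}, S→∅, T→∅, U→{S}; now {N, P, R, S, T, U}.
Read 'c': N→{N, P, R}, P→{P, R, T}, R→∅, S→{P, U}, T→{N, R, T}, U→∅; now {N, P, R, T, U}.
That set has 5 states.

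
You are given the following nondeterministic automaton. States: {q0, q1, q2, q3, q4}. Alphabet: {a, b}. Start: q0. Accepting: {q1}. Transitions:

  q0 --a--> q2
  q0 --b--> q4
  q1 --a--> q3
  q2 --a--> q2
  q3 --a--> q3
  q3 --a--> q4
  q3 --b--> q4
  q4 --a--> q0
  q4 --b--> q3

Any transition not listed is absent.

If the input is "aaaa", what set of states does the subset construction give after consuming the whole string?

{q2}

Start in {q0}.
Read 'a': q0→{q2}; now {q2}.
Read 'a': q2→{q2}; now {q2}.
Read 'a': q2→{q2}; now {q2}.
Read 'a': q2→{q2}; now {q2}.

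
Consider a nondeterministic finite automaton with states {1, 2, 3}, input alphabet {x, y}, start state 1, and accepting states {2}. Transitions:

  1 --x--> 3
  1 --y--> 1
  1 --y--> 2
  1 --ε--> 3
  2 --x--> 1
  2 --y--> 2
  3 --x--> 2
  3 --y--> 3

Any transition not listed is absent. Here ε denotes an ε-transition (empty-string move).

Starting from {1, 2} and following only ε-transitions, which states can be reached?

{1, 2, 3}

Begin with {1, 2}.
ε-move 1 → 3; add 3.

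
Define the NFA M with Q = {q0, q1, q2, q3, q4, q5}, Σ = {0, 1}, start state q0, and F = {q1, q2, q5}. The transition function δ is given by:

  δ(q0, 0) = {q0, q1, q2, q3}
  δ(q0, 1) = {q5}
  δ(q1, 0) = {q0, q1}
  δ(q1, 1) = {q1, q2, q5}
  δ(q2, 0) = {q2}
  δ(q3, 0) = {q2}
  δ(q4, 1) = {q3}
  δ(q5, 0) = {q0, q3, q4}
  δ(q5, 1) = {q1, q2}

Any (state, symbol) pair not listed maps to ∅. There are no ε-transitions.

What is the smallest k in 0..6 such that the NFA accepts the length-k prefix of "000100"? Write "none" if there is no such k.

1

Start in {q0}.
Read '0': {q0} → {q0, q1, q2, q3}.
None of the earlier sets intersect F, but {q0, q1, q2, q3} does.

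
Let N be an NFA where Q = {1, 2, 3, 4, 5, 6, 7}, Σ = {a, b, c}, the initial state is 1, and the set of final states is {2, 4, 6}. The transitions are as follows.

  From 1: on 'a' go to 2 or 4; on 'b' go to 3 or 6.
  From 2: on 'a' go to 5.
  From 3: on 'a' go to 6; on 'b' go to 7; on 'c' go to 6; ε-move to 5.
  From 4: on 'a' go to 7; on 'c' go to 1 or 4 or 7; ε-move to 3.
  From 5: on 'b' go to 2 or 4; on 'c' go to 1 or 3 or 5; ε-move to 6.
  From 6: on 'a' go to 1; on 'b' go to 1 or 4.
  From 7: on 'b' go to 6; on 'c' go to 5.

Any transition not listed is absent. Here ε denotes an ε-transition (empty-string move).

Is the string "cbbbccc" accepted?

No

Start in {1}.
Read 'c': 1→∅; now ∅.
The set is empty and remains empty for the remaining 6 symbols.
The final set ∅ contains no accepting state.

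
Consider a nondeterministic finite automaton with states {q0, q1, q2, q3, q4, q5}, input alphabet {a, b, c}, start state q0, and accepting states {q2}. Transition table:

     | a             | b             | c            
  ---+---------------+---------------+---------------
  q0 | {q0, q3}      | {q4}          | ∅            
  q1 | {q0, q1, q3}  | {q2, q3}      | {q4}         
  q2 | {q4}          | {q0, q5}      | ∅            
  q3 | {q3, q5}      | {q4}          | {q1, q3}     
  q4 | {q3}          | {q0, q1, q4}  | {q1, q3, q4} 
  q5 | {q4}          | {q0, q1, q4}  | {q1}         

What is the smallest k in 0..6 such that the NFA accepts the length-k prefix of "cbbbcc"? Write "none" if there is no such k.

none

Start in {q0}.
Read 'c': q0→∅; now ∅.
The set is empty and remains empty for the remaining 5 symbols.
No reachable set along the way intersects F.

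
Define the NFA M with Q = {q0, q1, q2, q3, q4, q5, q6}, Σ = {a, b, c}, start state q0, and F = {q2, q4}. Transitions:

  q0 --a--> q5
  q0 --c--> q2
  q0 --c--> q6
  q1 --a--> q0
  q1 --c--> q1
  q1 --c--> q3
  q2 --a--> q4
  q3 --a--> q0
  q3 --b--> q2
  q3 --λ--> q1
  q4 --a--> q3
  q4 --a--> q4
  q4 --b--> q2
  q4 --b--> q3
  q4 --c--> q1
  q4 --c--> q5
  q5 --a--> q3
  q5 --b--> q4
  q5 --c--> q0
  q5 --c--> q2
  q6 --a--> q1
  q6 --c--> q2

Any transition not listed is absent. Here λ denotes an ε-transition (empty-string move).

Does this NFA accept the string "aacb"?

Yes

Start in {q0}.
Read 'a': {q0} → {q5}.
Read 'a': {q5} → {q1, q3}.
Read 'c': {q1, q3} → {q1, q3}.
Read 'b': {q1, q3} → {q2}.
The final set {q2} contains the accepting state q2.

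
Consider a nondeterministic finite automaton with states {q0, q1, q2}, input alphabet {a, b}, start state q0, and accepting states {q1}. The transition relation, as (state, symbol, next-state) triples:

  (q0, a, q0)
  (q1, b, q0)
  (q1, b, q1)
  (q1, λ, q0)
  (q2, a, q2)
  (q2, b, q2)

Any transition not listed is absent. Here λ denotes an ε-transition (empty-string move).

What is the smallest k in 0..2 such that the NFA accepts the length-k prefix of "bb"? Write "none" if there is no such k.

none

Start in {q0}.
Read 'b': {q0} → ∅.
The set is empty and remains empty for the remaining 1 symbol.
No reachable set along the way intersects F.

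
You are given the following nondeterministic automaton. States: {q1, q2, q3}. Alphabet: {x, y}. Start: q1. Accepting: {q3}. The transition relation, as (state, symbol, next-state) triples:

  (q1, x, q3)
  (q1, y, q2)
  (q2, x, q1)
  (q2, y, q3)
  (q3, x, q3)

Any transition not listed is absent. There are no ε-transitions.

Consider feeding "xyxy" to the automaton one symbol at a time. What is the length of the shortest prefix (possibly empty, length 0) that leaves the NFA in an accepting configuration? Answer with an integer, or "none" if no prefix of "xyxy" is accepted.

Start in {q1}.
Read 'x': {q1} → {q3}.
None of the earlier sets intersect F, but {q3} does.

1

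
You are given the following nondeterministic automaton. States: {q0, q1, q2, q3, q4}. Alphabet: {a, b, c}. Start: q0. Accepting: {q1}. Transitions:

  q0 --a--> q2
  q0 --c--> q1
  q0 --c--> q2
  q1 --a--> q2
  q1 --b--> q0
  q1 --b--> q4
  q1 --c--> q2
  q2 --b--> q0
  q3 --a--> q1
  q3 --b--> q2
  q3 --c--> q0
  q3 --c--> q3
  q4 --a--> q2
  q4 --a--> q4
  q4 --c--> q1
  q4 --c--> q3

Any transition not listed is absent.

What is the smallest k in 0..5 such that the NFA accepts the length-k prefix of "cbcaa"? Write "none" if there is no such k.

Start in {q0}.
Read 'c': q0→{q1, q2}; now {q1, q2}.
None of the earlier sets intersect F, but {q1, q2} does.

1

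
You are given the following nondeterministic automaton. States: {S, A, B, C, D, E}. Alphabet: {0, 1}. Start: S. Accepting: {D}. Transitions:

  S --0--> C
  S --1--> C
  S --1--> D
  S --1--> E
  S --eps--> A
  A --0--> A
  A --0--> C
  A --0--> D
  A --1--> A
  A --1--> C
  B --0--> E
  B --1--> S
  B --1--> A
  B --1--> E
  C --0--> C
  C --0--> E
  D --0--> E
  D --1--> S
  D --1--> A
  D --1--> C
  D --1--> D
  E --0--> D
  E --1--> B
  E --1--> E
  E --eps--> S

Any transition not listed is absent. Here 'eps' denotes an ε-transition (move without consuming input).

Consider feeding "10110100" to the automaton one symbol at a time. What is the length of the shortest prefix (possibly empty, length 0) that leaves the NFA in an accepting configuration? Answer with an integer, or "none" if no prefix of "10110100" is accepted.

1

Start: ε-closure({S}) = {S, A}.
Read '1': S→{C, D, E}, A→{A, C}; union {A, C, D, E}; ε-closure = {S, A, C, D, E}.
None of the earlier sets intersect F, but {S, A, C, D, E} does.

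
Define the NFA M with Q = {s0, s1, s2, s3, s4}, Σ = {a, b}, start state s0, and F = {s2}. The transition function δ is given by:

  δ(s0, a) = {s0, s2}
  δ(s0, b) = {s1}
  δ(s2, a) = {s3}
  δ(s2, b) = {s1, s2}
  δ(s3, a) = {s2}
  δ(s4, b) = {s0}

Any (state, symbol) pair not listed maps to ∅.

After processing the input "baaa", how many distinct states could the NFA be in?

0

Start in {s0}.
Read 'b': s0→{s1}; now {s1}.
Read 'a': s1→∅; now ∅.
The set is empty and remains empty for the remaining 2 symbols.
That set has 0 states.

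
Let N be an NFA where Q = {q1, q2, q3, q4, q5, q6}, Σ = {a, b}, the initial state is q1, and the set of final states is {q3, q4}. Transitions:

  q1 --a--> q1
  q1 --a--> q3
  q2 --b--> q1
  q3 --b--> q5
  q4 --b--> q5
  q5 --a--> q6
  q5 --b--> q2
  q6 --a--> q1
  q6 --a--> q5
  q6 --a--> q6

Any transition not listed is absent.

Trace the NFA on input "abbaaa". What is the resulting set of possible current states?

Start in {q1}.
Read 'a': q1→{q1, q3}; now {q1, q3}.
Read 'b': q1→∅, q3→{q5}; now {q5}.
Read 'b': q5→{q2}; now {q2}.
Read 'a': q2→∅; now ∅.
The set is empty and remains empty for the remaining 2 symbols.

∅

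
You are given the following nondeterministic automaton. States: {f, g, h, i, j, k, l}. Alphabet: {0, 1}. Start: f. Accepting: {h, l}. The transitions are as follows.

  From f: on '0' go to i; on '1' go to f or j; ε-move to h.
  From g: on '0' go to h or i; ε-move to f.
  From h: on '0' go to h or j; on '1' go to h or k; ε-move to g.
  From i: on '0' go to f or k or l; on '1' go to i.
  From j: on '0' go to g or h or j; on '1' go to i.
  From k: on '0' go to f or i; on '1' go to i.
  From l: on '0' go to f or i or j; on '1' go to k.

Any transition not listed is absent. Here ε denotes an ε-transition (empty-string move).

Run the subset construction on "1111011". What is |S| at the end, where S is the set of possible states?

6

Start: ε-closure({f}) = {f, g, h}.
Read '1': {f, g, h} → {f, g, h, j, k}.
Read '1': {f, g, h, j, k} → {f, g, h, i, j, k}.
Read '1': {f, g, h, i, j, k} → {f, g, h, i, j, k}.
Read '1': {f, g, h, i, j, k} → {f, g, h, i, j, k}.
Read '0': {f, g, h, i, j, k} → {f, g, h, i, j, k, l}.
Read '1': {f, g, h, i, j, k, l} → {f, g, h, i, j, k}.
Read '1': {f, g, h, i, j, k} → {f, g, h, i, j, k}.
That set has 6 states.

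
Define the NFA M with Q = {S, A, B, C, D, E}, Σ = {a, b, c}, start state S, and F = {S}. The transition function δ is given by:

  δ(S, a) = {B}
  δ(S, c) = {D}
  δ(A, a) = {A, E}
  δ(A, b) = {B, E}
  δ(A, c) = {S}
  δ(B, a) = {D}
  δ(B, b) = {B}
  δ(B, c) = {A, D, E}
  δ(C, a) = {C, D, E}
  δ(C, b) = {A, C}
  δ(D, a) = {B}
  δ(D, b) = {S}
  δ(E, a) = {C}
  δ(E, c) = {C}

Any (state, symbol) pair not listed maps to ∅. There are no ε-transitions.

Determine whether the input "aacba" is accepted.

No

Start in {S}.
Read 'a': S→{B}; now {B}.
Read 'a': B→{D}; now {D}.
Read 'c': D→∅; now ∅.
The set is empty and remains empty for the remaining 2 symbols.
The final set ∅ contains no accepting state.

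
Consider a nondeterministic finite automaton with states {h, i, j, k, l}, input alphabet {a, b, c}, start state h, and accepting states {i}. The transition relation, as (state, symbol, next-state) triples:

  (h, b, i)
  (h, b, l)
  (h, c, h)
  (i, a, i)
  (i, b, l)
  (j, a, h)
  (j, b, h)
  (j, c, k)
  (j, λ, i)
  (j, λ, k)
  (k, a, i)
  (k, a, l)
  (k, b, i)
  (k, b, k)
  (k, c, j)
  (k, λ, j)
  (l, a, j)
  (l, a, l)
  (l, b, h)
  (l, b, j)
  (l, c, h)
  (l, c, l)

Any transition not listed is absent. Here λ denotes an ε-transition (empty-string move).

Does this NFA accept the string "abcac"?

No

Start in {h}.
Read 'a': {h} → ∅.
The set is empty and remains empty for the remaining 4 symbols.
The final set ∅ contains no accepting state.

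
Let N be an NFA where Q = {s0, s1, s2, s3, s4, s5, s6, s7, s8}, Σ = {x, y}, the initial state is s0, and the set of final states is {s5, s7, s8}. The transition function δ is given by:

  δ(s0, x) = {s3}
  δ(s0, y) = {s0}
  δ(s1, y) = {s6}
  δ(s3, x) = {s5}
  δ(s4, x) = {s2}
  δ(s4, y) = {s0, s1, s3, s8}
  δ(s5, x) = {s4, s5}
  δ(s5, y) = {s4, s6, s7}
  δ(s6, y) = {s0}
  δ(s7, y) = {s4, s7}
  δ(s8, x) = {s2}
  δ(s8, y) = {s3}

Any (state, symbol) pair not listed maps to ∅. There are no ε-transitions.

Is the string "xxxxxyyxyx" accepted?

Start in {s0}.
Read 'x': {s0} → {s3}.
Read 'x': {s3} → {s5}.
Read 'x': {s5} → {s4, s5}.
Read 'x': {s4, s5} → {s2, s4, s5}.
Read 'x': {s2, s4, s5} → {s2, s4, s5}.
Read 'y': {s2, s4, s5} → {s0, s1, s3, s4, s6, s7, s8}.
Read 'y': {s0, s1, s3, s4, s6, s7, s8} → {s0, s1, s3, s4, s6, s7, s8}.
Read 'x': {s0, s1, s3, s4, s6, s7, s8} → {s2, s3, s5}.
Read 'y': {s2, s3, s5} → {s4, s6, s7}.
Read 'x': {s4, s6, s7} → {s2}.
The final set {s2} contains no accepting state.

No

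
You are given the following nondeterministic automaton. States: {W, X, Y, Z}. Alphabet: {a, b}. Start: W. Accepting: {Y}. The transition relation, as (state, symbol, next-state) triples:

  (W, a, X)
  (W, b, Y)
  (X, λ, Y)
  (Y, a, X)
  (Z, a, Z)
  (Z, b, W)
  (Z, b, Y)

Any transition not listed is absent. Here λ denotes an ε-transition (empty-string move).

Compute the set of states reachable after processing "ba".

{X, Y}

Start in {W}.
Read 'b': {W} → {Y}.
Read 'a': {Y} → {X, Y}.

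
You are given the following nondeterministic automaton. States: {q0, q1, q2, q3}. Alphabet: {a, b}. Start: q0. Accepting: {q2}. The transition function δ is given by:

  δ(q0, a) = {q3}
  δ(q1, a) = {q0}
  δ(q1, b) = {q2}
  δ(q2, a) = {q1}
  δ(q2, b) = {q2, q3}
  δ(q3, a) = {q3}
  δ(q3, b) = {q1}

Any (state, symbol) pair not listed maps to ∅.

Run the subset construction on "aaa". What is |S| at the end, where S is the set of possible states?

1

Start in {q0}.
Read 'a': {q0} → {q3}.
Read 'a': {q3} → {q3}.
Read 'a': {q3} → {q3}.
That set has 1 state.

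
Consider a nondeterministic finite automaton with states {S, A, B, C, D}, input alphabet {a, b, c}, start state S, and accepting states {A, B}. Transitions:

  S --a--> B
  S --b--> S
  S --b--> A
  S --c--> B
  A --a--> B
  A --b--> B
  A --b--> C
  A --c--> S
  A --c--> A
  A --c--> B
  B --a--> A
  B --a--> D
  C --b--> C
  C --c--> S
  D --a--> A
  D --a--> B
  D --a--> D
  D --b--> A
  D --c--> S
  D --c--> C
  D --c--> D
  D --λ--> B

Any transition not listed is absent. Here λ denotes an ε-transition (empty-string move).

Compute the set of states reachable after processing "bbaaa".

{A, B, D}

Start in {S}.
Read 'b': S→{S, A}; now {S, A}.
Read 'b': S→{S, A}, A→{B, C}; now {S, A, B, C}.
Read 'a': S→{B}, A→{B}, B→{A, D}, C→∅; now {A, B, D}.
Read 'a': A→{B}, B→{A, D}, D→{A, B, D}; now {A, B, D}.
Read 'a': A→{B}, B→{A, D}, D→{A, B, D}; now {A, B, D}.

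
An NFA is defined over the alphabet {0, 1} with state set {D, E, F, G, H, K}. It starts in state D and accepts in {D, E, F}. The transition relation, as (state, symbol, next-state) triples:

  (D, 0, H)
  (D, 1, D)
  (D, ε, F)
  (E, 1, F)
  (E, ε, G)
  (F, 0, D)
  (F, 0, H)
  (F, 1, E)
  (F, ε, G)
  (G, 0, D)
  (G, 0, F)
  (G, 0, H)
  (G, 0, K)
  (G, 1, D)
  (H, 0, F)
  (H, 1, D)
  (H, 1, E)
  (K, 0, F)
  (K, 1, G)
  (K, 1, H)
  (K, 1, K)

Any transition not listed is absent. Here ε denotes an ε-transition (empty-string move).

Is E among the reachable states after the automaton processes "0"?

No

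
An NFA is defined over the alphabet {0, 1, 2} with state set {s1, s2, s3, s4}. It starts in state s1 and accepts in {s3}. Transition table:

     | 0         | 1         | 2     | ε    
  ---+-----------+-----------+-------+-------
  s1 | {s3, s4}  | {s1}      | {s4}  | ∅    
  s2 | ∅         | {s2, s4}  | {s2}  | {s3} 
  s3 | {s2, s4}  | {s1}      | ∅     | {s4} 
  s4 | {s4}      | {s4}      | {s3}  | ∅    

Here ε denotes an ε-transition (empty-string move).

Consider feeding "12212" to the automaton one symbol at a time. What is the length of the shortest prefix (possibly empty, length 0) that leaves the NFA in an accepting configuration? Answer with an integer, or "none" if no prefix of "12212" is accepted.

Start in {s1}.
Read '1': {s1} → {s1}.
Read '2': {s1} → {s4}.
Read '2': {s4} → {s3, s4}.
None of the earlier sets intersect F, but {s3, s4} does.

3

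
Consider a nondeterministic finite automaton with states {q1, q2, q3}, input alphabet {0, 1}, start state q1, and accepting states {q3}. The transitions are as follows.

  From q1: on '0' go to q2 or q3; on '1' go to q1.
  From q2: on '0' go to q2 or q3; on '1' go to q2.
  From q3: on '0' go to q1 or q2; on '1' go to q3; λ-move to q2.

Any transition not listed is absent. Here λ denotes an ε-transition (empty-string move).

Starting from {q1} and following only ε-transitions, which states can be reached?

{q1}

Begin with {q1}.
No ε-moves leave this set, so the closure equals the set itself.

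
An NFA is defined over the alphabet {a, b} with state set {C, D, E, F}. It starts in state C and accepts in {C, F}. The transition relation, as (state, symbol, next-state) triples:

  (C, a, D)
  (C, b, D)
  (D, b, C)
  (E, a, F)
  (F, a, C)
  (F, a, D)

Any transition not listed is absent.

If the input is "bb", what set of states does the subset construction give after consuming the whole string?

{C}

Start in {C}.
Read 'b': {C} → {D}.
Read 'b': {D} → {C}.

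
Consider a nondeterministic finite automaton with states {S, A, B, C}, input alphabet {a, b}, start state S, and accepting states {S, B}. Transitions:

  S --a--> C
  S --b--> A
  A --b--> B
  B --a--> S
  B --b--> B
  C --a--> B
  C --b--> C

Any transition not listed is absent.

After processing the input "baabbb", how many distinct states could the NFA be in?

Start in {S}.
Read 'b': S→{A}; now {A}.
Read 'a': A→∅; now ∅.
The set is empty and remains empty for the remaining 4 symbols.
That set has 0 states.

0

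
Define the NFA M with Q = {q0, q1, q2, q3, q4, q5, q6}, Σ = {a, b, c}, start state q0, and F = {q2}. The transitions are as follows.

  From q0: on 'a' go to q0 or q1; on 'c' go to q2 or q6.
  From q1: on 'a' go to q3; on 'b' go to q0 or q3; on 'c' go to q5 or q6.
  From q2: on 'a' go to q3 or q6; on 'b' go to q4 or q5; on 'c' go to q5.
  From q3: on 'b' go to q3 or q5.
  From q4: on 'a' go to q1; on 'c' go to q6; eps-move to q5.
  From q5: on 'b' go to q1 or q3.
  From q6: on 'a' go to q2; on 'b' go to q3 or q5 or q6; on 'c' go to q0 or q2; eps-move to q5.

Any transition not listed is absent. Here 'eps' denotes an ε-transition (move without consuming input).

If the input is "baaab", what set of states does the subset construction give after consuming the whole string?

Start in {q0}.
Read 'b': {q0} → ∅.
The set is empty and remains empty for the remaining 4 symbols.

∅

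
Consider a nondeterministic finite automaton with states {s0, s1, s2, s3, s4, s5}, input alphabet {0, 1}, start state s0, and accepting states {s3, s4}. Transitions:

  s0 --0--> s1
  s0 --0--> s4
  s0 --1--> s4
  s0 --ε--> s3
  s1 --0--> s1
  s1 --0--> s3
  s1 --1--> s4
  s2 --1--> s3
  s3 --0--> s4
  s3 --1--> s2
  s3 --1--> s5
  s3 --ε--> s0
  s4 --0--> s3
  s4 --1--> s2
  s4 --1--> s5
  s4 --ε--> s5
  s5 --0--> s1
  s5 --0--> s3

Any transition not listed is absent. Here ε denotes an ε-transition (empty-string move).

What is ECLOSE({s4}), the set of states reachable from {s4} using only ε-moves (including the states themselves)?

Begin with {s4}.
ε-move s4 → s5; add s5.

{s4, s5}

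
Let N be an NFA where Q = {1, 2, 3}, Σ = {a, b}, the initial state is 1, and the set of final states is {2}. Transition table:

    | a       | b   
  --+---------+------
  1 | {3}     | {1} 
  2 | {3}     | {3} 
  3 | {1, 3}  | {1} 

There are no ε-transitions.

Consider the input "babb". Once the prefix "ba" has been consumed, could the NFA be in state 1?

Start in {1}.
Read 'b': {1} → {1}.
Read 'a': {1} → {3}.
State 1 is not in {3}.

No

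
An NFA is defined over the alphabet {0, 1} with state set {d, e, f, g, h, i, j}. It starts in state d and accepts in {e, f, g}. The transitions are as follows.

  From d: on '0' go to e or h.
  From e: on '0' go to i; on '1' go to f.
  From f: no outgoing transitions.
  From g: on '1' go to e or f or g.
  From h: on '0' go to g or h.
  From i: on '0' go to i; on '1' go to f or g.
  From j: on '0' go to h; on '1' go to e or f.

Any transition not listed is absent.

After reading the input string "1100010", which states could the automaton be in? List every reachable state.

∅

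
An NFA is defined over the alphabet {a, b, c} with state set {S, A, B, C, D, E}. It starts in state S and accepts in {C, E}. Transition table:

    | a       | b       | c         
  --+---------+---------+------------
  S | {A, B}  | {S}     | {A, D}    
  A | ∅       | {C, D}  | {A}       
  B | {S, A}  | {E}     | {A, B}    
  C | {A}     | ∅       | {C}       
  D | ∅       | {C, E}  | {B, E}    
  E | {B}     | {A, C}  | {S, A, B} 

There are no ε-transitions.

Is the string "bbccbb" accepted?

Start in {S}.
Read 'b': S→{S}; now {S}.
Read 'b': S→{S}; now {S}.
Read 'c': S→{A, D}; now {A, D}.
Read 'c': A→{A}, D→{B, E}; now {A, B, E}.
Read 'b': A→{C, D}, B→{E}, E→{A, C}; now {A, C, D, E}.
Read 'b': A→{C, D}, C→∅, D→{C, E}, E→{A, C}; now {A, C, D, E}.
The final set {A, C, D, E} contains the accepting states C, E.

Yes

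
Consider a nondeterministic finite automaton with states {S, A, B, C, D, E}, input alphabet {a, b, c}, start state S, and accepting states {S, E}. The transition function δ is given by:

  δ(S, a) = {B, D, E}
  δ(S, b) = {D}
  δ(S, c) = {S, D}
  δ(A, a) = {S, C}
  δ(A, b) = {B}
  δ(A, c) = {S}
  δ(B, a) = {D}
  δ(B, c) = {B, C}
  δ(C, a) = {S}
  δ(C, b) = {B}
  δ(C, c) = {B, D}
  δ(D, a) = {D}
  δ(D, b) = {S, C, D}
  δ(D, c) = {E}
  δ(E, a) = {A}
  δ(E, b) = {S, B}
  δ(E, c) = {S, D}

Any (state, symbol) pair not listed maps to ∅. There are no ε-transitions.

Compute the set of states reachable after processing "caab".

{S, B, C, D}

Start in {S}.
Read 'c': S→{S, D}; now {S, D}.
Read 'a': S→{B, D, E}, D→{D}; now {B, D, E}.
Read 'a': B→{D}, D→{D}, E→{A}; now {A, D}.
Read 'b': A→{B}, D→{S, C, D}; now {S, B, C, D}.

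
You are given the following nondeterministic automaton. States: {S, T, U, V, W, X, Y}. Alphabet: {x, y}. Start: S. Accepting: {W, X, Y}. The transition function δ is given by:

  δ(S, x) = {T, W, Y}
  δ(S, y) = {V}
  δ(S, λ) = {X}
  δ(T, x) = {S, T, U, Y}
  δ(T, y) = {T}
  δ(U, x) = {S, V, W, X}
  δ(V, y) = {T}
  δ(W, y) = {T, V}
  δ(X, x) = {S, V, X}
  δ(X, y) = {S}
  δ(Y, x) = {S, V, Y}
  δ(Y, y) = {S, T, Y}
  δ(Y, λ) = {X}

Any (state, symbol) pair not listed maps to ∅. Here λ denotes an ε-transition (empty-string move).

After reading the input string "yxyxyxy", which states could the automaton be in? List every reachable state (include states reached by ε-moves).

{S, T, V, X, Y}

Start: ε-closure({S}) = {S, X}.
Read 'y': S→{V}, X→{S}; union {S, V}; ε-closure = {S, V, X}.
Read 'x': S→{T, W, Y}, V→∅, X→{S, V, X}; now {S, T, V, W, X, Y}.
Read 'y': S→{V}, T→{T}, V→{T}, W→{T, V}, X→{S}, Y→{S, T, Y}; union {S, T, V, Y}; ε-closure = {S, T, V, X, Y}.
Read 'x': S→{T, W, Y}, T→{S, T, U, Y}, V→∅, X→{S, V, X}, Y→{S, V, Y}; now {S, T, U, V, W, X, Y}.
Read 'y': S→{V}, T→{T}, U→∅, V→{T}, W→{T, V}, X→{S}, Y→{S, T, Y}; union {S, T, V, Y}; ε-closure = {S, T, V, X, Y}.
Read 'x': S→{T, W, Y}, T→{S, T, U, Y}, V→∅, X→{S, V, X}, Y→{S, V, Y}; now {S, T, U, V, W, X, Y}.
Read 'y': S→{V}, T→{T}, U→∅, V→{T}, W→{T, V}, X→{S}, Y→{S, T, Y}; union {S, T, V, Y}; ε-closure = {S, T, V, X, Y}.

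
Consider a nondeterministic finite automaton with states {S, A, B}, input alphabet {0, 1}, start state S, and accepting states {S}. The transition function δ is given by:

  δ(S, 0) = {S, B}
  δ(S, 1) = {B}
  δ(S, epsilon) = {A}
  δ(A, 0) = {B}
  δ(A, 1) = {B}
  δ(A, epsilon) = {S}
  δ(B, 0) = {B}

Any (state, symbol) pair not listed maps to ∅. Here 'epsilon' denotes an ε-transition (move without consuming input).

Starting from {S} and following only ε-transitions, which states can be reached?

Begin with {S}.
ε-move S → A; add A.

{S, A}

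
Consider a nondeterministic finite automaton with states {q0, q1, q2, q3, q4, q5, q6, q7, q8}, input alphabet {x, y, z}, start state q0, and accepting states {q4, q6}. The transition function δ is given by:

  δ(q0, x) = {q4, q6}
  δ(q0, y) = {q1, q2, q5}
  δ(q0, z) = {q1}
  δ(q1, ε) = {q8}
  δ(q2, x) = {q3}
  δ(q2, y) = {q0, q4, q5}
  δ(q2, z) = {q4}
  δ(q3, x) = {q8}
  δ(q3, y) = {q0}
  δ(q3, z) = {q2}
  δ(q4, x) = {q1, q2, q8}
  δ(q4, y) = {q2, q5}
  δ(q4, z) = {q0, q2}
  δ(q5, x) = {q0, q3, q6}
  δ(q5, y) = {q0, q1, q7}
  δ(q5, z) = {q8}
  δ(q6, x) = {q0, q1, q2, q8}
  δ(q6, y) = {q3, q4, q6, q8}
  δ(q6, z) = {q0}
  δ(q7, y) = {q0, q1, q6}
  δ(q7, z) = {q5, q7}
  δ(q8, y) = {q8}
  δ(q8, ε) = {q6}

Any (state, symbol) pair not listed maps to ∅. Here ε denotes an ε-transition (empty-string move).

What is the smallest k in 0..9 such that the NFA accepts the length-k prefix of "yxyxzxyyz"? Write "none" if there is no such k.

Start in {q0}.
Read 'y': {q0} → {q1, q2, q5, q6, q8}.
None of the earlier sets intersect F, but {q1, q2, q5, q6, q8} does.

1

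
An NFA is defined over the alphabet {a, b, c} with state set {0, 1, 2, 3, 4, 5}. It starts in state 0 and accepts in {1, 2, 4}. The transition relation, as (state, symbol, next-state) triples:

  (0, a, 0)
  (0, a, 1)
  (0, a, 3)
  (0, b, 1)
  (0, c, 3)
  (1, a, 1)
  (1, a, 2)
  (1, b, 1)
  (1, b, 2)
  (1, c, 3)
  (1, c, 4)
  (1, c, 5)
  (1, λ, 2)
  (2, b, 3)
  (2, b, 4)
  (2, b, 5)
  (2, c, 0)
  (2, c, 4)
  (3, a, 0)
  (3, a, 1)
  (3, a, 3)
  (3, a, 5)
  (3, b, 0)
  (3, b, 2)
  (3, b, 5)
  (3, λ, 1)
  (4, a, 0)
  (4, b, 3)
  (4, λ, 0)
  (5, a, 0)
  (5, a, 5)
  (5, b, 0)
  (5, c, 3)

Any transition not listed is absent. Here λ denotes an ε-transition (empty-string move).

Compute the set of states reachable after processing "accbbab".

{0, 1, 2, 3, 4, 5}

Start in {0}.
Read 'a': 0→{0, 1, 3}; union {0, 1, 3}; ε-closure = {0, 1, 2, 3}.
Read 'c': 0→{3}, 1→{3, 4, 5}, 2→{0, 4}, 3→∅; union {0, 3, 4, 5}; ε-closure = {0, 1, 2, 3, 4, 5}.
Read 'c': 0→{3}, 1→{3, 4, 5}, 2→{0, 4}, 3→∅, 4→∅, 5→{3}; union {0, 3, 4, 5}; ε-closure = {0, 1, 2, 3, 4, 5}.
Read 'b': 0→{1}, 1→{1, 2}, 2→{3, 4, 5}, 3→{0, 2, 5}, 4→{3}, 5→{0}; now {0, 1, 2, 3, 4, 5}.
Read 'b': 0→{1}, 1→{1, 2}, 2→{3, 4, 5}, 3→{0, 2, 5}, 4→{3}, 5→{0}; now {0, 1, 2, 3, 4, 5}.
Read 'a': 0→{0, 1, 3}, 1→{1, 2}, 2→∅, 3→{0, 1, 3, 5}, 4→{0}, 5→{0, 5}; now {0, 1, 2, 3, 5}.
Read 'b': 0→{1}, 1→{1, 2}, 2→{3, 4, 5}, 3→{0, 2, 5}, 5→{0}; now {0, 1, 2, 3, 4, 5}.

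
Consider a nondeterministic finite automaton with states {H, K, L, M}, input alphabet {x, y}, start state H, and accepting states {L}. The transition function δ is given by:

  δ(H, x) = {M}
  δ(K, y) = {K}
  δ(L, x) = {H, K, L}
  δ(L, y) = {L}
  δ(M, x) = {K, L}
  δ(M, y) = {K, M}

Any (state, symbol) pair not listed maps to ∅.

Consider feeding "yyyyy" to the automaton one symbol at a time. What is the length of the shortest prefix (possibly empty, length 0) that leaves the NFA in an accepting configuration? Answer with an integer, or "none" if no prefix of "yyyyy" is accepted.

none

Start in {H}.
Read 'y': H→∅; now ∅.
The set is empty and remains empty for the remaining 4 symbols.
No reachable set along the way intersects F.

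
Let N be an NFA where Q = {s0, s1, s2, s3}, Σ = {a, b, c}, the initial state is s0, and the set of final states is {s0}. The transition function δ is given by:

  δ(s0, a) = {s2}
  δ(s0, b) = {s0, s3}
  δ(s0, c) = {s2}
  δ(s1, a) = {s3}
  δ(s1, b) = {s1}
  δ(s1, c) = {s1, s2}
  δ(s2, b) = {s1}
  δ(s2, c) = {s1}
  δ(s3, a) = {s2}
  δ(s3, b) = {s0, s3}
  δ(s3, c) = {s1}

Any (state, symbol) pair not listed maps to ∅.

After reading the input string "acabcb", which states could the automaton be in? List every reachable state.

Start in {s0}.
Read 'a': s0→{s2}; now {s2}.
Read 'c': s2→{s1}; now {s1}.
Read 'a': s1→{s3}; now {s3}.
Read 'b': s3→{s0, s3}; now {s0, s3}.
Read 'c': s0→{s2}, s3→{s1}; now {s1, s2}.
Read 'b': s1→{s1}, s2→{s1}; now {s1}.

{s1}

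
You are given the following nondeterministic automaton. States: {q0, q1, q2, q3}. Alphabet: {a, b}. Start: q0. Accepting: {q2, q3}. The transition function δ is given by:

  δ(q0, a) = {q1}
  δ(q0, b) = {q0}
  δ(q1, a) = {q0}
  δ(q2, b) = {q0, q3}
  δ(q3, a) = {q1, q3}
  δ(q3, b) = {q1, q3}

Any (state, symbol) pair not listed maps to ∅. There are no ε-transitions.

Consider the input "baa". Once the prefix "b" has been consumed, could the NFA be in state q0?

Yes

Start in {q0}.
Read 'b': q0→{q0}; now {q0}.
State q0 is in {q0}.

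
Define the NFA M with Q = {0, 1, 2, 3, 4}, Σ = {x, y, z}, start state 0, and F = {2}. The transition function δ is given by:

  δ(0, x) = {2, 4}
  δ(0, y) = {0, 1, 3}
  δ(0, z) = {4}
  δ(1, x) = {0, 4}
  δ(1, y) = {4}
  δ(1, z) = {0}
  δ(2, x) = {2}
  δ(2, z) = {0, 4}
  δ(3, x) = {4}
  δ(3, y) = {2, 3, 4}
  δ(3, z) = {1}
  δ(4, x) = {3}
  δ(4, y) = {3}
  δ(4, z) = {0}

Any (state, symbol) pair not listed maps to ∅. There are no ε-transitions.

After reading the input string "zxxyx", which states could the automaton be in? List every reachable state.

Start in {0}.
Read 'z': {0} → {4}.
Read 'x': {4} → {3}.
Read 'x': {3} → {4}.
Read 'y': {4} → {3}.
Read 'x': {3} → {4}.

{4}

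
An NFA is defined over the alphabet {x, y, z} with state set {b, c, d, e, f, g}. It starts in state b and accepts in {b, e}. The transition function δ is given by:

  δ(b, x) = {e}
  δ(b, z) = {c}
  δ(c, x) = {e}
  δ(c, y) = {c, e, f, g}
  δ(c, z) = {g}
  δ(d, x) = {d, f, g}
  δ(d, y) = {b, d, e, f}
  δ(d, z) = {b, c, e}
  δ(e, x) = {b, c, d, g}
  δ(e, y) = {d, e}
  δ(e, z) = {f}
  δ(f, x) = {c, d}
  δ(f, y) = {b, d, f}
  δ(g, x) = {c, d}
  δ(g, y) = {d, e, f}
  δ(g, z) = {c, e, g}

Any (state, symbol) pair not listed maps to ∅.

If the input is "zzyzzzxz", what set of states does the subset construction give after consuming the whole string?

{b, c, e, f, g}

Start in {b}.
Read 'z': b→{c}; now {c}.
Read 'z': c→{g}; now {g}.
Read 'y': g→{d, e, f}; now {d, e, f}.
Read 'z': d→{b, c, e}, e→{f}, f→∅; now {b, c, e, f}.
Read 'z': b→{c}, c→{g}, e→{f}, f→∅; now {c, f, g}.
Read 'z': c→{g}, f→∅, g→{c, e, g}; now {c, e, g}.
Read 'x': c→{e}, e→{b, c, d, g}, g→{c, d}; now {b, c, d, e, g}.
Read 'z': b→{c}, c→{g}, d→{b, c, e}, e→{f}, g→{c, e, g}; now {b, c, e, f, g}.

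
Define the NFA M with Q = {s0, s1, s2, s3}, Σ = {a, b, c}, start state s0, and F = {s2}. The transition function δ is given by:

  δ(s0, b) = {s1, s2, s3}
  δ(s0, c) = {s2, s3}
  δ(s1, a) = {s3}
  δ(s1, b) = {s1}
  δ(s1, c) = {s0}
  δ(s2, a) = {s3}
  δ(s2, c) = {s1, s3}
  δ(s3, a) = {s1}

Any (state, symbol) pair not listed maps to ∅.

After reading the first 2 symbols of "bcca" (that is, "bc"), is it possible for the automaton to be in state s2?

Start in {s0}.
Read 'b': s0→{s1, s2, s3}; now {s1, s2, s3}.
Read 'c': s1→{s0}, s2→{s1, s3}, s3→∅; now {s0, s1, s3}.
State s2 is not in {s0, s1, s3}.

No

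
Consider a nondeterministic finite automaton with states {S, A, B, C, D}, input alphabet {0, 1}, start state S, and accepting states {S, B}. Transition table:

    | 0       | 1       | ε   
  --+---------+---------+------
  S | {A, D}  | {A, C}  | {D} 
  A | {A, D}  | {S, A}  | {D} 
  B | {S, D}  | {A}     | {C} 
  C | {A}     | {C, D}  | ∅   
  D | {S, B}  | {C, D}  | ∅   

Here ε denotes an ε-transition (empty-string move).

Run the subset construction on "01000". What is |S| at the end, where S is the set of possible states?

5

Start: ε-closure({S}) = {S, D}.
Read '0': S→{A, D}, D→{S, B}; union {S, A, B, D}; ε-closure = {S, A, B, C, D}.
Read '1': S→{A, C}, A→{S, A}, B→{A}, C→{C, D}, D→{C, D}; now {S, A, C, D}.
Read '0': S→{A, D}, A→{A, D}, C→{A}, D→{S, B}; union {S, A, B, D}; ε-closure = {S, A, B, C, D}.
Read '0': S→{A, D}, A→{A, D}, B→{S, D}, C→{A}, D→{S, B}; union {S, A, B, D}; ε-closure = {S, A, B, C, D}.
Read '0': S→{A, D}, A→{A, D}, B→{S, D}, C→{A}, D→{S, B}; union {S, A, B, D}; ε-closure = {S, A, B, C, D}.
That set has 5 states.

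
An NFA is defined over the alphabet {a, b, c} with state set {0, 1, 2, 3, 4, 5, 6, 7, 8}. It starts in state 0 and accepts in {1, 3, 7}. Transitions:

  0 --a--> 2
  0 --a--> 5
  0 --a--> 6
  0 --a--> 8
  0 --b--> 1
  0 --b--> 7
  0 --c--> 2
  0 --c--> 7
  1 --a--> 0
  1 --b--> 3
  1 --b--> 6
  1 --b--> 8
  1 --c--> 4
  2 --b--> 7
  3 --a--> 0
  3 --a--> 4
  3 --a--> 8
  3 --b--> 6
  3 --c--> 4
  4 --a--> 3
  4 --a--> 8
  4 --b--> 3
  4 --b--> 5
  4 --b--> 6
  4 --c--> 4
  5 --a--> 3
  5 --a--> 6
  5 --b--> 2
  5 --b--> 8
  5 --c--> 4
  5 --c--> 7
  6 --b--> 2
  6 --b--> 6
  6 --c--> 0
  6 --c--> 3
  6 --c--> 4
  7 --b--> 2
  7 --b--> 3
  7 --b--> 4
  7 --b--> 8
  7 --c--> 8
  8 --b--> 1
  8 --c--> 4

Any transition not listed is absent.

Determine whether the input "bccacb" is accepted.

Yes

Start in {0}.
Read 'b': 0→{1, 7}; now {1, 7}.
Read 'c': 1→{4}, 7→{8}; now {4, 8}.
Read 'c': 4→{4}, 8→{4}; now {4}.
Read 'a': 4→{3, 8}; now {3, 8}.
Read 'c': 3→{4}, 8→{4}; now {4}.
Read 'b': 4→{3, 5, 6}; now {3, 5, 6}.
The final set {3, 5, 6} contains the accepting state 3.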